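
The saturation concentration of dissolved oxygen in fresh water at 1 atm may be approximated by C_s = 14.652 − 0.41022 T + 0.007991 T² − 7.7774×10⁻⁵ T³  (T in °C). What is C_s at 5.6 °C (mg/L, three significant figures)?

C_s ≈ 12.6 mg/L

C_s = 14.652 − 0.41022×5.6 + 0.007991×5.6² − 7.7774×10⁻⁵×5.6³ = 12.59 mg/L.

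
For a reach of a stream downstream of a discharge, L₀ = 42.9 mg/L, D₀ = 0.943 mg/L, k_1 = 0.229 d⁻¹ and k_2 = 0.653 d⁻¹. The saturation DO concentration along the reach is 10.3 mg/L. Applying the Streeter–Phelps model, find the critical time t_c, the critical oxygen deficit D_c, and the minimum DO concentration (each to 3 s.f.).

t_c = [1/(k_2−k_1)] ln[(k_2/k_1)(1 − D₀(k_2−k_1)/(k_1 L₀))]
= [1/(0.653−0.229)] ln[(0.653/0.229)(1 − 0.943×0.4240/(0.229×42.9))]
= (1/0.4240) ln[2.852 × 0.9593] = 2.358 × ln(2.735) = 2.358 × 1.006 = 2.373 d.
D_c = (k_1/k_2) L₀ e^(−k_1 t_c) = (0.229/0.653) × 42.9 × e^(−0.229×2.373) = 0.3507 × 42.9 × 0.5807 = 8.737 mg/L.
Minimum DO = C_s − D_c = 10.3 − 8.737 = 1.563 mg/L.

t_c ≈ 2.37 d; D_c ≈ 8.74 mg/L; min DO ≈ 1.56 mg/L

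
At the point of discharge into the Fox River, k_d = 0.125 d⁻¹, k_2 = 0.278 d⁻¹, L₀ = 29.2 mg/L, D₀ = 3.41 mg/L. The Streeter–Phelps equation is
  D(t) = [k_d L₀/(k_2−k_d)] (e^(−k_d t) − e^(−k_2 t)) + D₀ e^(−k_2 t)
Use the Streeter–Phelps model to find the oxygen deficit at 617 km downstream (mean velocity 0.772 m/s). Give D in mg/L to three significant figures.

D ≈ 5.94 mg/L

Travel time t = x/v = 617 km / (0.772 m/s) = 617000 m / 0.772 m/s = 799200 s = 9.250 d.
k_d L₀/(k_2−k_d) = 0.125×29.2/(0.278−0.125) = 3.650/0.1530 = 23.86 mg/L.
e^(−k_d t) = e^(−0.125×9.250) = 0.3147; e^(−k_2 t) = e^(−0.278×9.250) = 0.07642.
D = 23.86 × (0.3147 − 0.07642) + 3.41 × 0.07642 = 5.683 + 0.2606 = 5.944 mg/L.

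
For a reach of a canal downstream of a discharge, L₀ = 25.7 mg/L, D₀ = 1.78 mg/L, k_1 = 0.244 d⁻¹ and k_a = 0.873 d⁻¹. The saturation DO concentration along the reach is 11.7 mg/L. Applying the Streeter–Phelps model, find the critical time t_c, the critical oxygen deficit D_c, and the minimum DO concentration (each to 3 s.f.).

t_c ≈ 1.71 d; D_c ≈ 4.73 mg/L; min DO ≈ 6.97 mg/L

t_c = [1/(k_a−k_1)] ln[(k_a/k_1)(1 − D₀(k_a−k_1)/(k_1 L₀))]
= [1/(0.873−0.244)] ln[(0.873/0.244)(1 − 1.78×0.6290/(0.244×25.7))]
= (1/0.6290) ln[3.578 × 0.8215] = 1.590 × ln(2.939) = 1.590 × 1.078 = 1.714 d.
L(t_c) = L₀ e^(−k_1 t_c) = 25.7 × 0.6582 = 16.92 mg/L, and at the critical point k_a D_c = k_1 L, so D_c = (0.244/0.873) × 16.92 = 4.728 mg/L.
Minimum DO = C_s − D_c = 11.7 − 4.728 = 6.972 mg/L.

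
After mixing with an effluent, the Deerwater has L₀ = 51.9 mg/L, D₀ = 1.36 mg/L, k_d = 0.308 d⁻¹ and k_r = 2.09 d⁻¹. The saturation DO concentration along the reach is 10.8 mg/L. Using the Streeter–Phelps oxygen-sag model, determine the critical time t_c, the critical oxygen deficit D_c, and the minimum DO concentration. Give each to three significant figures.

t_c ≈ 0.982 d; D_c ≈ 5.65 mg/L; min DO ≈ 5.15 mg/L

With k_r/k_d = 6.786 and 1 − D₀(k_r−k_d)/(k_d L₀) = 0.8484,
t_c = ln(6.786 × 0.8484) / (2.09 − 0.308) = ln(5.757) / 1.782 = 1.750/1.782 = 0.9823 d.
L(t_c) = L₀ e^(−k_d t_c) = 51.9 × 0.7389 = 38.35 mg/L, and at the critical point k_r D_c = k_d L, so D_c = (0.308/2.09) × 38.35 = 5.652 mg/L.
Minimum DO = C_s − D_c = 10.8 − 5.652 = 5.148 mg/L.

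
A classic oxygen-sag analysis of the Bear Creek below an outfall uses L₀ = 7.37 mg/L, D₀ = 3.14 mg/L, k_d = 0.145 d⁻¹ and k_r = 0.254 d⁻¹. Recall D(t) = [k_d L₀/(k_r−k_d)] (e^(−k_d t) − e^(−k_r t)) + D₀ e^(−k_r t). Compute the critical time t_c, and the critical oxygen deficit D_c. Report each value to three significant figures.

With k_r/k_d = 1.752 and 1 − D₀(k_r−k_d)/(k_d L₀) = 0.6797,
t_c = ln(1.752 × 0.6797) / (0.254 − 0.145) = ln(1.191) / 0.1090 = 0.1745/0.1090 = 1.601 d.
L(t_c) = L₀ e^(−k_d t_c) = 7.37 × 0.7928 = 5.843 mg/L, and at the critical point k_r D_c = k_d L, so D_c = (0.145/0.254) × 5.843 = 3.336 mg/L.

t_c ≈ 1.60 d; D_c ≈ 3.34 mg/L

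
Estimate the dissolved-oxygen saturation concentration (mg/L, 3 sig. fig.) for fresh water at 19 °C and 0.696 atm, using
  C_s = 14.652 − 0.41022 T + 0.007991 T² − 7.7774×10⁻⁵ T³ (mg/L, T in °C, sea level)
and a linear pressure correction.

At sea level: C_s = 14.652 − 0.41022×19 + 0.007991×19² − 7.7774×10⁻⁵×19³ = 9.209 mg/L.
Pressure correction: C_s' = 9.209 × 0.696 = 6.410 mg/L.

C_s ≈ 6.41 mg/L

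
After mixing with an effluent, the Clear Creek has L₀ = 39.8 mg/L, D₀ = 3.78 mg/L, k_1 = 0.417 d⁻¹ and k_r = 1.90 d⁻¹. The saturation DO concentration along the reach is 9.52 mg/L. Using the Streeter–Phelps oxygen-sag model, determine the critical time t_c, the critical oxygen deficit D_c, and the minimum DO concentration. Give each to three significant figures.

At the critical point dD/dt = 0, so k_1 L₀ e^(−k_1 t) = k_r D. Substituting D(t) from the Streeter–Phelps equation and solving for t gives
t_c = ln[(k_r/k_1)(1 − D₀(k_r−k_1)/(k_1 L₀))] / (k_r−k_1).
Here k_r−k_1 = 1.483 d⁻¹ and 1 − D₀(k_r−k_1)/(k_1 L₀) = 1 − 3.78×1.483/(0.417×39.8) = 0.6622, so
t_c = ln(4.556 × 0.6622) / 1.483 = 1.104 / 1.483 = 0.7447 d.
L(t_c) = L₀ e^(−k_1 t_c) = 39.8 × 0.7331 = 29.18 mg/L, and at the critical point k_r D_c = k_1 L, so D_c = (0.417/1.90) × 29.18 = 6.403 mg/L.
Minimum DO = C_s − D_c = 9.52 − 6.403 = 3.117 mg/L.

t_c ≈ 0.745 d; D_c ≈ 6.40 mg/L; min DO ≈ 3.12 mg/L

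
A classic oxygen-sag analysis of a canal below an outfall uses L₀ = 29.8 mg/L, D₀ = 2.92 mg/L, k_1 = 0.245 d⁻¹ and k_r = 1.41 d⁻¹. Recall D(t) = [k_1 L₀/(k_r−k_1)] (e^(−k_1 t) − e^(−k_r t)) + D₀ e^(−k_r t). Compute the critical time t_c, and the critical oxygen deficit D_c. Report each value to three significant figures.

t_c ≈ 0.964 d; D_c ≈ 4.09 mg/L

With k_r/k_1 = 5.755 and 1 − D₀(k_r−k_1)/(k_1 L₀) = 0.5341,
t_c = ln(5.755 × 0.5341) / (1.41 − 0.245) = ln(3.074) / 1.165 = 1.123/1.165 = 0.9638 d.
D_c = (k_1/k_r) L₀ e^(−k_1 t_c) = (0.245/1.41) × 29.8 × e^(−0.245×0.9638) = 0.1738 × 29.8 × 0.7897 = 4.089 mg/L.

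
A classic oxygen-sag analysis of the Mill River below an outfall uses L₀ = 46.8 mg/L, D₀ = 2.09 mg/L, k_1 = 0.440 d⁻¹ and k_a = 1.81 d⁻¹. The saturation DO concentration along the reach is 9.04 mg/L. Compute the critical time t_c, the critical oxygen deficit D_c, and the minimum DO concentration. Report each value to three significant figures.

t_c ≈ 0.923 d; D_c ≈ 7.58 mg/L; min DO ≈ 1.46 mg/L

With k_a/k_1 = 4.114 and 1 − D₀(k_a−k_1)/(k_1 L₀) = 0.8610,
t_c = ln(4.114 × 0.8610) / (1.81 − 0.440) = ln(3.542) / 1.370 = 1.265/1.370 = 0.9231 d.
D_c = (k_1/k_a) L₀ e^(−k_1 t_c) = (0.440/1.81) × 46.8 × e^(−0.440×0.9231) = 0.2431 × 46.8 × 0.6662 = 7.579 mg/L.
Minimum DO = C_s − D_c = 9.04 − 7.579 = 1.461 mg/L.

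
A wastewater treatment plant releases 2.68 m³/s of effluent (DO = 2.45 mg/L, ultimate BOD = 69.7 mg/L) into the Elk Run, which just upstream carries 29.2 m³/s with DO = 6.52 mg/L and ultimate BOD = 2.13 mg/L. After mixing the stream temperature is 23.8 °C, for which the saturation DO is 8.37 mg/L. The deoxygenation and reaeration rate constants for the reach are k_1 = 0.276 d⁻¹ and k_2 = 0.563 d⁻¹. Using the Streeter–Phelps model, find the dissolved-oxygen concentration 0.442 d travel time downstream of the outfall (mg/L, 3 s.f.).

Mixed DO = (29.2×6.52 + 2.68×2.45)/(29.2+2.68) = 196.9/31.88 = 6.178 mg/L.
Mixed L₀ = (29.2×2.13 + 2.68×69.7)/(31.88) = 249.0/31.88 = 7.810 mg/L.
Initial deficit D₀ = C_s − DO₀ = 8.37 − 6.178 = 2.192 mg/L.
D(0.442) = [0.276×7.810/(0.563−0.276)](e^(−0.276×0.442) − e^(−0.563×0.442)) + 2.192 e^(−0.563×0.442)
= 7.511 × (0.8852 − 0.7797) + 2.192 × 0.7797 = 2.501 mg/L.
DO = 8.37 − 2.501 = 5.869 mg/L.

DO ≈ 5.87 mg/L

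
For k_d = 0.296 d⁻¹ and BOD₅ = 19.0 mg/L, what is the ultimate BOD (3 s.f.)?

BOD₅ = L₀(1 − e^(−5k_d)) ⇒ L₀ = BOD₅ / (1 − e^(−5×0.296))
= 19.0 / (1 − 0.2276) = 19.0 / 0.7724 = 24.60 mg/L.

L₀ ≈ 24.6 mg/L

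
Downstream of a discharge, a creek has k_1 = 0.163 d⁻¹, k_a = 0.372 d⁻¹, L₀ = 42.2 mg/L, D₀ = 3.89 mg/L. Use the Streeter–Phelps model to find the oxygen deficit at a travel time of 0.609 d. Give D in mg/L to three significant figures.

k_1 L₀/(k_a−k_1) = 0.163×42.2/(0.372−0.163) = 6.879/0.2090 = 32.91 mg/L.
e^(−k_1 t) = e^(−0.163×0.6090) = 0.9055; e^(−k_a t) = e^(−0.372×0.6090) = 0.7973.
D = 32.91 × (0.9055 − 0.7973) + 3.89 × 0.7973 = 3.562 + 3.101 = 6.663 mg/L.

D ≈ 6.66 mg/L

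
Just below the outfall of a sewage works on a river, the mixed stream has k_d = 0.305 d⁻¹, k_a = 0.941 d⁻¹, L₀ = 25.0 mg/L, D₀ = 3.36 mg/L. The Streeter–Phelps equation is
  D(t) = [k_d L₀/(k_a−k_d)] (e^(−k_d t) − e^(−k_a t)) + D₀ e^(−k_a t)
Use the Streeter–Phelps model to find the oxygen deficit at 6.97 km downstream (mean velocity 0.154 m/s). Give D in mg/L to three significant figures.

Travel time t = x/v = 6.97 km / (0.154 m/s) = 6970 m / 0.154 m/s = 45260 s = 0.5238 d.
k_d L₀/(k_a−k_d) = 0.305×25.0/(0.941−0.305) = 7.625/0.6360 = 11.99 mg/L.
e^(−k_d t) = e^(−0.305×0.5238) = 0.8523; e^(−k_a t) = e^(−0.941×0.5238) = 0.6108.
D = 11.99 × (0.8523 − 0.6108) + 3.36 × 0.6108 = 2.895 + 2.052 = 4.948 mg/L.

D ≈ 4.95 mg/L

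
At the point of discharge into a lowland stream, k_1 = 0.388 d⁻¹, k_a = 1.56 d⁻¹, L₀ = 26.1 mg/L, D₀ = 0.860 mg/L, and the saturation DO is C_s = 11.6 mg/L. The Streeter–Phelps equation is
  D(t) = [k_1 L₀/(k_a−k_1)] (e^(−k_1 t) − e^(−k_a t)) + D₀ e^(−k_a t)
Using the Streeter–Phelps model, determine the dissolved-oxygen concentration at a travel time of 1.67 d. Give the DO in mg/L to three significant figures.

k_1 L₀/(k_a−k_1) = 0.388×26.1/(1.56−0.388) = 10.13/1.172 = 8.641 mg/L.
e^(−k_1 t) = e^(−0.388×1.670) = 0.5231; e^(−k_a t) = e^(−1.56×1.670) = 0.07389.
D = 8.641 × (0.5231 − 0.07389) + 0.860 × 0.07389 = 3.882 + 0.06354 = 3.945 mg/L.
DO = C_s − D = 11.6 − 3.945 = 7.655 mg/L.

DO ≈ 7.65 mg/L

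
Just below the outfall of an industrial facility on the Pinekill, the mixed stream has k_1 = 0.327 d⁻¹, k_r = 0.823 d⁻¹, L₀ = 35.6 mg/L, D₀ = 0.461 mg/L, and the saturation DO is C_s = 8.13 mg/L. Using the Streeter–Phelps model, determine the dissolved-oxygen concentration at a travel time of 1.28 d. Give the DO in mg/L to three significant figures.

k_1 L₀/(k_r−k_1) = 0.327×35.6/(0.823−0.327) = 11.64/0.4960 = 23.47 mg/L.
e^(−k_1 t) = e^(−0.327×1.280) = 0.6580; e^(−k_r t) = e^(−0.823×1.280) = 0.3487.
D = 23.47 × (0.6580 − 0.3487) + 0.461 × 0.3487 = 7.258 + 0.1608 = 7.419 mg/L.
DO = C_s − D = 8.13 − 7.419 = 0.7109 mg/L.

DO ≈ 0.711 mg/L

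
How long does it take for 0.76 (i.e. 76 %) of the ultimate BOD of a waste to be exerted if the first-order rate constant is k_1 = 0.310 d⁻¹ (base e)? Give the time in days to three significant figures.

y/L₀ = 1 − e^(−k_1 t) = 0.76 ⇒ e^(−k_1 t) = 0.240
t = −ln(0.240) / 0.310 = 1.427 / 0.310 = 4.604 d.

t ≈ 4.60 d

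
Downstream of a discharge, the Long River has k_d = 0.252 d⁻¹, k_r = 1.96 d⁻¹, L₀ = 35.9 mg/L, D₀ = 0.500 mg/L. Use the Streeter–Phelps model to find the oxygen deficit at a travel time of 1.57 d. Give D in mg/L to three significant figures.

D ≈ 3.34 mg/L

k_d L₀/(k_r−k_d) = 0.252×35.9/(1.96−0.252) = 9.047/1.708 = 5.297 mg/L.
e^(−k_d t) = e^(−0.252×1.570) = 0.6732; e^(−k_r t) = e^(−1.96×1.570) = 0.04609.
D = 5.297 × (0.6732 − 0.04609) + 0.500 × 0.04609 = 3.322 + 0.02304 = 3.345 mg/L.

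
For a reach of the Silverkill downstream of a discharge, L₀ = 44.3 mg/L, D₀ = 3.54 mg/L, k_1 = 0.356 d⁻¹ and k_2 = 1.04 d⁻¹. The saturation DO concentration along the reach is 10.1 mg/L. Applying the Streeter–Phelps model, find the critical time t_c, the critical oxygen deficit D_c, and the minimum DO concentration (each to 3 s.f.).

t_c ≈ 1.32 d; D_c ≈ 9.47 mg/L; min DO ≈ 0.634 mg/L

t_c = [1/(k_2−k_1)] ln[(k_2/k_1)(1 − D₀(k_2−k_1)/(k_1 L₀))]
= [1/(1.04−0.356)] ln[(1.04/0.356)(1 − 3.54×0.6840/(0.356×44.3))]
= (1/0.6840) ln[2.921 × 0.8465] = 1.462 × ln(2.473) = 1.462 × 0.9054 = 1.324 d.
D_c = (k_1/k_2) L₀ e^(−k_1 t_c) = (0.356/1.04) × 44.3 × e^(−0.356×1.324) = 0.3423 × 44.3 × 0.6242 = 9.466 mg/L.
Minimum DO = C_s − D_c = 10.1 − 9.466 = 0.6338 mg/L.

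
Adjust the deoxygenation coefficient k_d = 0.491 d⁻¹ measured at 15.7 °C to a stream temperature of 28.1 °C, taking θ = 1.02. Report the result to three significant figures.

k_d(T₂) = k_d(T₁) · θ^(T₂−T₁) = 0.491 × 1.02^(28.1−15.7)
= 0.491 × 1.02^12.4 = 0.491 × 1.278 = 0.6277 d⁻¹.

k_d ≈ 0.628 d⁻¹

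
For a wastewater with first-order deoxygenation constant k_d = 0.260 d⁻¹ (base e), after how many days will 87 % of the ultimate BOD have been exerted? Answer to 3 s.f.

t ≈ 7.85 d

y/L₀ = 1 − e^(−k_d t) = 0.87 ⇒ e^(−k_d t) = 0.130
t = −ln(0.130) / 0.260 = 2.040 / 0.260 = 7.847 d.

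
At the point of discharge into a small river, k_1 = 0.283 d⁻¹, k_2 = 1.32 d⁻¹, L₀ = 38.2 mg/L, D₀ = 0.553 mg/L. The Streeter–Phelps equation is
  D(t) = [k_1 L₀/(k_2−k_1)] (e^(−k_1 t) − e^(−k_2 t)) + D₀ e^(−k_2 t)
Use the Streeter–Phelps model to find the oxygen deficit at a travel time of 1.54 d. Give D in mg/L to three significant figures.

k_1 L₀/(k_2−k_1) = 0.283×38.2/(1.32−0.283) = 10.81/1.037 = 10.42 mg/L.
e^(−k_1 t) = e^(−0.283×1.540) = 0.6467; e^(−k_2 t) = e^(−1.32×1.540) = 0.1310.
D = 10.42 × (0.6467 − 0.1310) + 0.553 × 0.1310 = 5.377 + 0.07243 = 5.449 mg/L.

D ≈ 5.45 mg/L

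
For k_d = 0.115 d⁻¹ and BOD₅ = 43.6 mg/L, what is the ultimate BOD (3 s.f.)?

L₀ ≈ 99.7 mg/L

BOD₅ = L₀(1 − e^(−5k_d)) ⇒ L₀ = BOD₅ / (1 − e^(−5×0.115))
= 43.6 / (1 − 0.5627) = 43.6 / 0.4373 = 99.70 mg/L.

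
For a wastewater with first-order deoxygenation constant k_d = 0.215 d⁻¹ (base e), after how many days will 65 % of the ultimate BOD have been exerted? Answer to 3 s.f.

t ≈ 4.88 d

y/L₀ = 1 − e^(−k_d t) = 0.65 ⇒ e^(−k_d t) = 0.350
t = −ln(0.350) / 0.215 = 1.050 / 0.215 = 4.883 d.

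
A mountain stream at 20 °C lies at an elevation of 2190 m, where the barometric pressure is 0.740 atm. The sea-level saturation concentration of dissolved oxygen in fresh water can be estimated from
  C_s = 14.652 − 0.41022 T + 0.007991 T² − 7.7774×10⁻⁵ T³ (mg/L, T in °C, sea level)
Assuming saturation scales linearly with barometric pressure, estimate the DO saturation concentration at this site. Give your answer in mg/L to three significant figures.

C_s ≈ 6.68 mg/L

At sea level: C_s = 14.652 − 0.41022×20 + 0.007991×20² − 7.7774×10⁻⁵×20³ = 9.022 mg/L.
Pressure correction: C_s' = 9.022 × 0.740 = 6.676 mg/L.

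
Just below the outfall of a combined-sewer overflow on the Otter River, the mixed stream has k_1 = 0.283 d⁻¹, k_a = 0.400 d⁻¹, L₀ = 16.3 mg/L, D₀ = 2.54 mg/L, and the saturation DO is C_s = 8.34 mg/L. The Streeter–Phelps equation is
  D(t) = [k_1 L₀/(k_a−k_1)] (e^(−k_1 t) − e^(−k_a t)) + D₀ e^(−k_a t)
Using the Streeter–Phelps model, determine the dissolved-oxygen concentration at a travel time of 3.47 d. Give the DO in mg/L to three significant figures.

DO ≈ 2.78 mg/L

k_1 L₀/(k_a−k_1) = 0.283×16.3/(0.400−0.283) = 4.613/0.1170 = 39.43 mg/L.
e^(−k_1 t) = e^(−0.283×3.470) = 0.3746; e^(−k_a t) = e^(−0.400×3.470) = 0.2496.
D = 39.43 × (0.3746 − 0.2496) + 2.54 × 0.2496 = 4.928 + 0.6339 = 5.562 mg/L.
DO = C_s − D = 8.34 − 5.562 = 2.778 mg/L.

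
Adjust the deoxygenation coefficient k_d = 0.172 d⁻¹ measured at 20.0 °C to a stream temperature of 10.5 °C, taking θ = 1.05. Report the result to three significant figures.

k_d ≈ 0.108 d⁻¹

k_d(T₂) = k_d(T₁) · θ^(T₂−T₁) = 0.172 × 1.05^(10.5−20.0)
= 0.172 × 1.05^-9.50 = 0.172 × 0.6291 = 0.1082 d⁻¹.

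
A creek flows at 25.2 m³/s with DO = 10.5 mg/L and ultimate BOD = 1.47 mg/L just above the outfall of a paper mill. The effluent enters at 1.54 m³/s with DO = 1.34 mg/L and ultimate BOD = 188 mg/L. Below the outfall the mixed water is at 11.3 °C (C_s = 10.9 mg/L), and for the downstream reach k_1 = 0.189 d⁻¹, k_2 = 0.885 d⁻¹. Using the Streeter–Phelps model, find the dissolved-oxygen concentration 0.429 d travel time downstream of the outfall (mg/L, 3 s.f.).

DO ≈ 9.48 mg/L

Mixed DO = (25.2×10.5 + 1.54×1.34)/(25.2+1.54) = 266.7/26.74 = 9.972 mg/L.
Mixed L₀ = (25.2×1.47 + 1.54×188)/(26.74) = 326.6/26.74 = 12.21 mg/L.
Initial deficit D₀ = C_s − DO₀ = 10.9 − 9.972 = 0.9275 mg/L.
D(0.429) = [0.189×12.21/(0.885−0.189)](e^(−0.189×0.429) − e^(−0.885×0.429)) + 0.9275 e^(−0.885×0.429)
= 3.316 × (0.9221 − 0.6841) + 0.9275 × 0.6841 = 1.424 mg/L.
DO = 10.9 − 1.424 = 9.476 mg/L.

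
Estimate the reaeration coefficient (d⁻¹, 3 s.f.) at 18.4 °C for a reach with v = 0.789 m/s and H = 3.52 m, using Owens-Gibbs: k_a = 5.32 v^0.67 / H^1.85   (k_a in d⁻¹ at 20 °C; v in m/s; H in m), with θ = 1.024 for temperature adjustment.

k_a ≈ 0.426 d⁻¹

k_a(20) = 5.32 × 0.789^0.67 / 3.52^1.85 = 5.32 × 0.8532 / 10.26 = 0.4424 d⁻¹.
k_a(18.4) = 0.4424 × 1.024^(18.4−20) = 0.4424 × 0.9628 = 0.4260 d⁻¹.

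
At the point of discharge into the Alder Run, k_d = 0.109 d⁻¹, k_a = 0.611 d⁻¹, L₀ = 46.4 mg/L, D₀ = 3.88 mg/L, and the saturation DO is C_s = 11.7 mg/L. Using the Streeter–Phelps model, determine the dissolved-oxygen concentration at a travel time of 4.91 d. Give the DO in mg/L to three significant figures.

k_d L₀/(k_a−k_d) = 0.109×46.4/(0.611−0.109) = 5.058/0.5020 = 10.07 mg/L.
e^(−k_d t) = e^(−0.109×4.910) = 0.5856; e^(−k_a t) = e^(−0.611×4.910) = 0.04979.
D = 10.07 × (0.5856 − 0.04979) + 3.88 × 0.04979 = 5.398 + 0.1932 = 5.591 mg/L.
DO = C_s − D = 11.7 − 5.591 = 6.109 mg/L.

DO ≈ 6.11 mg/L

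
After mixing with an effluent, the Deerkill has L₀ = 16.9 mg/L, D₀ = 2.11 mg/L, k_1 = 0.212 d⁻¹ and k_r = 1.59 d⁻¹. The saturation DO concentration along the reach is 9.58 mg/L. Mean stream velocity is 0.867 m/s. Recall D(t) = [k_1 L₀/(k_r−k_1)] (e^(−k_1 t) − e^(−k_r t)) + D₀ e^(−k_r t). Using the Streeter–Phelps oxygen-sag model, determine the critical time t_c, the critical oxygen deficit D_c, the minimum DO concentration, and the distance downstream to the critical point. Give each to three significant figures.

With k_r/k_1 = 7.500 and 1 − D₀(k_r−k_1)/(k_1 L₀) = 0.1885,
t_c = ln(7.500 × 0.1885) / (1.59 − 0.212) = ln(1.413) / 1.378 = 0.3460/1.378 = 0.2511 d.
D_c = (k_1/k_r) L₀ e^(−k_1 t_c) = (0.212/1.59) × 16.9 × e^(−0.212×0.2511) = 0.1333 × 16.9 × 0.9482 = 2.137 mg/L.
Minimum DO = C_s − D_c = 9.58 − 2.137 = 7.443 mg/L.
x_c = v t_c = 0.867 m/s × 0.2511 d × 86400 s/d = 18810 m ≈ 18.8 km.

t_c ≈ 0.251 d; D_c ≈ 2.14 mg/L; min DO ≈ 7.44 mg/L; x_c ≈ 18.8 km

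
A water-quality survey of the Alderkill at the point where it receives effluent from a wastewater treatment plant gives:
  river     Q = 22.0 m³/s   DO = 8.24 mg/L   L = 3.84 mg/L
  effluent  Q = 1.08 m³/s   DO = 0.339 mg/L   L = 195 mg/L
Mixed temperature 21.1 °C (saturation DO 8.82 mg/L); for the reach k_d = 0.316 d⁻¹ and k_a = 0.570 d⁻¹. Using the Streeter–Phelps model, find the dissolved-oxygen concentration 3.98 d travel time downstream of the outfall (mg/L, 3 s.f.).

Mixed DO = (22.0×8.24 + 1.08×0.339)/(22.0+1.08) = 181.6/23.08 = 7.870 mg/L.
Mixed L₀ = (22.0×3.84 + 1.08×195)/(23.08) = 295.1/23.08 = 12.79 mg/L.
Initial deficit D₀ = C_s − DO₀ = 8.82 − 7.870 = 0.9497 mg/L.
D(3.98) = [0.316×12.79/(0.570−0.316)](e^(−0.316×3.98) − e^(−0.570×3.98)) + 0.9497 e^(−0.570×3.98)
= 15.91 × (0.2843 − 0.1035) + 0.9497 × 0.1035 = 2.975 mg/L.
DO = 8.82 − 2.975 = 5.845 mg/L.

DO ≈ 5.85 mg/L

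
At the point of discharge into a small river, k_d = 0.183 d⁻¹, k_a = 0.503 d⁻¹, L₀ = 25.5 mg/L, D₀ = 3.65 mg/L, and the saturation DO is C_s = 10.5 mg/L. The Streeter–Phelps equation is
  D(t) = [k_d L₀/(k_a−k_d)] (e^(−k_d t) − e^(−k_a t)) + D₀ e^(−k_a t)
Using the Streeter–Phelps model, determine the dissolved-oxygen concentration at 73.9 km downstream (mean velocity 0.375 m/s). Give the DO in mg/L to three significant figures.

DO ≈ 4.36 mg/L

Travel time t = x/v = 73.9 km / (0.375 m/s) = 73900 m / 0.375 m/s = 197100 s = 2.281 d.
k_d L₀/(k_a−k_d) = 0.183×25.5/(0.503−0.183) = 4.667/0.3200 = 14.58 mg/L.
e^(−k_d t) = e^(−0.183×2.281) = 0.6588; e^(−k_a t) = e^(−0.503×2.281) = 0.3175.
D = 14.58 × (0.6588 − 0.3175) + 3.65 × 0.3175 = 4.976 + 1.159 = 6.135 mg/L.
DO = C_s − D = 10.5 − 6.135 = 4.365 mg/L.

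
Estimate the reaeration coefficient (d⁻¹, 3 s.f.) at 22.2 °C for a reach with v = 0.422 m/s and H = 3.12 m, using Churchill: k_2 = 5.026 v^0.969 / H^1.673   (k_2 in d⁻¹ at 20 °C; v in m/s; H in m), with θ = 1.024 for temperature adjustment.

k_2(20) = 5.026 × 0.422^0.969 / 3.12^1.673 = 5.026 × 0.4334 / 6.710 = 0.3247 d⁻¹.
k_2(22.2) = 0.3247 × 1.024^(22.2−20) = 0.3247 × 1.054 = 0.3420 d⁻¹.

k_2 ≈ 0.342 d⁻¹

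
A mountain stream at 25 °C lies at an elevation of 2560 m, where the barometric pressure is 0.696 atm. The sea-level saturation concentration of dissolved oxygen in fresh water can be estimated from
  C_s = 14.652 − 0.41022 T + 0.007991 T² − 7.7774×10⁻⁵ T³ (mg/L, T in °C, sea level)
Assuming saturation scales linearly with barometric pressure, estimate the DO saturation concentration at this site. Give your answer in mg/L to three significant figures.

At sea level: C_s = 14.652 − 0.41022×25 + 0.007991×25² − 7.7774×10⁻⁵×25³ = 8.176 mg/L.
Pressure correction: C_s' = 8.176 × 0.696 = 5.690 mg/L.

C_s ≈ 5.69 mg/L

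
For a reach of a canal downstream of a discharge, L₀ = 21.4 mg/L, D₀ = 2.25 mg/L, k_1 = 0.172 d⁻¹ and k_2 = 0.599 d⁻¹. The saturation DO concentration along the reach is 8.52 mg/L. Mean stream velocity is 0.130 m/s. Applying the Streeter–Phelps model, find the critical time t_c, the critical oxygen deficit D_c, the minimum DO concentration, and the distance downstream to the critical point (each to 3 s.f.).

t_c ≈ 2.21 d; D_c ≈ 4.20 mg/L; min DO ≈ 4.32 mg/L; x_c ≈ 24.9 km

t_c = [1/(k_2−k_1)] ln[(k_2/k_1)(1 − D₀(k_2−k_1)/(k_1 L₀))]
= [1/(0.599−0.172)] ln[(0.599/0.172)(1 − 2.25×0.4270/(0.172×21.4))]
= (1/0.4270) ln[3.483 × 0.7390] = 2.342 × ln(2.574) = 2.342 × 0.9453 = 2.214 d.
D_c = (k_1/k_2) L₀ e^(−k_1 t_c) = (0.172/0.599) × 21.4 × e^(−0.172×2.214) = 0.2871 × 21.4 × 0.6833 = 4.199 mg/L.
Minimum DO = C_s − D_c = 8.52 − 4.199 = 4.321 mg/L.
x_c = v t_c = 0.130 m/s × 2.214 d × 86400 s/d = 24870 m ≈ 24.9 km.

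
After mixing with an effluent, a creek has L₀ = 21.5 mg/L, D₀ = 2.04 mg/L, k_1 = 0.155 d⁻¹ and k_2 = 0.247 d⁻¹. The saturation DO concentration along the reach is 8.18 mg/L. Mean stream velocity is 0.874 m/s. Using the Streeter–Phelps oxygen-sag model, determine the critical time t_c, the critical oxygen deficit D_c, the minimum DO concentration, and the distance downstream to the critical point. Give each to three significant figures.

With k_2/k_1 = 1.594 and 1 − D₀(k_2−k_1)/(k_1 L₀) = 0.9437,
t_c = ln(1.594 × 0.9437) / (0.247 − 0.155) = ln(1.504) / 0.09200 = 0.4080/0.09200 = 4.435 d.
D_c = (k_1/k_2) L₀ e^(−k_1 t_c) = (0.155/0.247) × 21.5 × e^(−0.155×4.435) = 0.6275 × 21.5 × 0.5029 = 6.785 mg/L.
Minimum DO = C_s − D_c = 8.18 − 6.785 = 1.395 mg/L.
x_c = v t_c = 0.874 m/s × 4.435 d × 86400 s/d = 334900 m ≈ 335 km.

t_c ≈ 4.43 d; D_c ≈ 6.78 mg/L; min DO ≈ 1.40 mg/L; x_c ≈ 335 km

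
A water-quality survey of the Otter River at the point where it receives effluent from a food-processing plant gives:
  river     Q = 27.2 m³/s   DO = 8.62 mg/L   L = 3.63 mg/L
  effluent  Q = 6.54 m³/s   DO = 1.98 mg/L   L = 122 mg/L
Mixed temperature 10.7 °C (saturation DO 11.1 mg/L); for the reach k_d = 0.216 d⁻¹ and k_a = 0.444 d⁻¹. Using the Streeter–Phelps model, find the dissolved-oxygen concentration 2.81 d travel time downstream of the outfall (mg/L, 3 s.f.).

DO ≈ 3.53 mg/L

Mixed DO = (27.2×8.62 + 6.54×1.98)/(27.2+6.54) = 247.4/33.74 = 7.333 mg/L.
Mixed L₀ = (27.2×3.63 + 6.54×122)/(33.74) = 896.6/33.74 = 26.57 mg/L.
Initial deficit D₀ = C_s − DO₀ = 11.1 − 7.333 = 3.767 mg/L.
D(2.81) = [0.216×26.57/(0.444−0.216)](e^(−0.216×2.81) − e^(−0.444×2.81)) + 3.767 e^(−0.444×2.81)
= 25.18 × (0.5450 − 0.2872) + 3.767 × 0.2872 = 7.573 mg/L.
DO = 11.1 − 7.573 = 3.527 mg/L.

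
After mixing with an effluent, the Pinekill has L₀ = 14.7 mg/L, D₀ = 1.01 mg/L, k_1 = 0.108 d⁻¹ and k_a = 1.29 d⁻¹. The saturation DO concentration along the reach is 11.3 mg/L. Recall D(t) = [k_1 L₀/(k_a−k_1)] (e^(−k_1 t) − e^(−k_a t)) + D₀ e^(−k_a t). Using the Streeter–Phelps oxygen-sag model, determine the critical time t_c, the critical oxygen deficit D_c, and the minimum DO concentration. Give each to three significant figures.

t_c ≈ 0.919 d; D_c ≈ 1.11 mg/L; min DO ≈ 10.2 mg/L

t_c = [1/(k_a−k_1)] ln[(k_a/k_1)(1 − D₀(k_a−k_1)/(k_1 L₀))]
= [1/(1.29−0.108)] ln[(1.29/0.108)(1 − 1.01×1.182/(0.108×14.7))]
= (1/1.182) ln[11.94 × 0.2480] = 0.8460 × ln(2.963) = 0.8460 × 1.086 = 0.9188 d.
L(t_c) = L₀ e^(−k_1 t_c) = 14.7 × 0.9055 = 13.31 mg/L, and at the critical point k_a D_c = k_1 L, so D_c = (0.108/1.29) × 13.31 = 1.114 mg/L.
Minimum DO = C_s − D_c = 11.3 − 1.114 = 10.19 mg/L.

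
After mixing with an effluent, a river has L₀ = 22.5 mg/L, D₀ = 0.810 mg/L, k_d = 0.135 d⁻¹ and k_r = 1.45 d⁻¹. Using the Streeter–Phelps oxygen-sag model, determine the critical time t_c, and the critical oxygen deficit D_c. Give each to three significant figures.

t_c ≈ 1.48 d; D_c ≈ 1.72 mg/L

With k_r/k_d = 10.74 and 1 − D₀(k_r−k_d)/(k_d L₀) = 0.6493,
t_c = ln(10.74 × 0.6493) / (1.45 − 0.135) = ln(6.974) / 1.315 = 1.942/1.315 = 1.477 d.
D_c = (k_d/k_r) L₀ e^(−k_d t_c) = (0.135/1.45) × 22.5 × e^(−0.135×1.477) = 0.09310 × 22.5 × 0.8192 = 1.716 mg/L.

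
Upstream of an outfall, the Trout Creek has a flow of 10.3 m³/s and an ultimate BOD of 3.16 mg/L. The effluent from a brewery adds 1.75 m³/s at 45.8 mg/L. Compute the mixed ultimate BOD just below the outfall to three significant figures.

Flow-weighted mixing: C = (Q_r C_r + Q_w C_w)/(Q_r + Q_w)
= (10.3×3.16 + 1.75×45.8)/(10.3 + 1.75) = 112.7/12.05 = 9.353 mg/L.

9.35 mg/L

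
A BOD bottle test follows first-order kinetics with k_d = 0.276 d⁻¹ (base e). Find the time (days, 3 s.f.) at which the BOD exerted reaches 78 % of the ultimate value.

t ≈ 5.49 d

y/L₀ = 1 − e^(−k_d t) = 0.78 ⇒ e^(−k_d t) = 0.220
t = −ln(0.220) / 0.276 = 1.514 / 0.276 = 5.486 d.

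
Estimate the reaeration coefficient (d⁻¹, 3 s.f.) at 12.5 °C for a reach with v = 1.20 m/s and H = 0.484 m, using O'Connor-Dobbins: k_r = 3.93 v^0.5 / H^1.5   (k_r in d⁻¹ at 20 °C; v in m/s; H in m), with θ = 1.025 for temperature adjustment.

k_r(20) = 3.93 × 1.20^0.5 / 0.484^1.5 = 3.93 × 1.095 / 0.3367 = 12.79 d⁻¹.
k_r(12.5) = 12.79 × 1.025^(12.5−20) = 12.79 × 0.8309 = 10.62 d⁻¹.

k_r ≈ 10.6 d⁻¹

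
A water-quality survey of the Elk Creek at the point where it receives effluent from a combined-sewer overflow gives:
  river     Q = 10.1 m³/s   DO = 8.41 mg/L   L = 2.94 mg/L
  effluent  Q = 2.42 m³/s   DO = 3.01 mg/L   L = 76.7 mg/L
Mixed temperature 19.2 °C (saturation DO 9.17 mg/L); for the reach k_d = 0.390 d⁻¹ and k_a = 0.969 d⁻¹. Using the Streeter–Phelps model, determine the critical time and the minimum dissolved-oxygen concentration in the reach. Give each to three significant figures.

t_c ≈ 1.28 d; minimum DO ≈ 4.97 mg/L

Mixed DO = (10.1×8.41 + 2.42×3.01)/(10.1+2.42) = 92.23/12.52 = 7.366 mg/L.
Mixed L₀ = (10.1×2.94 + 2.42×76.7)/(12.52) = 215.3/12.52 = 17.20 mg/L.
Initial deficit D₀ = C_s − DO₀ = 9.17 − 7.366 = 1.804 mg/L.
t_c = (1/0.5790) ln[(0.969/0.390)(1 − 1.804×0.5790/(0.390×17.20))] = 1.727 × ln(2.098) = 1.280 d.
D_c = (0.390/0.969) × 17.20 × e^(−0.390×1.280) = 0.4025 × 17.20 × 0.6071 = 4.202 mg/L.
Minimum DO = 9.17 − 4.202 = 4.968 mg/L.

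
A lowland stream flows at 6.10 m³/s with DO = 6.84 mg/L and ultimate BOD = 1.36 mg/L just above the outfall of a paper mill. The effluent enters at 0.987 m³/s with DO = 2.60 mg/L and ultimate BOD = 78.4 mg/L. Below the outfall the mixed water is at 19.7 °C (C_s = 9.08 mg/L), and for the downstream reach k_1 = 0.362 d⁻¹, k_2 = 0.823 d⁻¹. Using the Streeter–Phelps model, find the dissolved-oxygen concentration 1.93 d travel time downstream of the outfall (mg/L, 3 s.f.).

DO ≈ 5.72 mg/L

Mixed DO = (6.10×6.84 + 0.987×2.60)/(6.10+0.987) = 44.29/7.087 = 6.249 mg/L.
Mixed L₀ = (6.10×1.36 + 0.987×78.4)/(7.087) = 85.68/7.087 = 12.09 mg/L.
Initial deficit D₀ = C_s − DO₀ = 9.08 − 6.249 = 2.831 mg/L.
D(1.93) = [0.362×12.09/(0.823−0.362)](e^(−0.362×1.93) − e^(−0.823×1.93)) + 2.831 e^(−0.823×1.93)
= 9.493 × (0.4973 − 0.2043) + 2.831 × 0.2043 = 3.360 mg/L.
DO = 9.08 − 3.360 = 5.720 mg/L.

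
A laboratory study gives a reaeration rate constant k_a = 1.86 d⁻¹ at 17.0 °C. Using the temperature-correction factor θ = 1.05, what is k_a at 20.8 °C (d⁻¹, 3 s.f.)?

k_a(T₂) = k_a(T₁) · θ^(T₂−T₁) = 1.86 × 1.05^(20.8−17.0)
= 1.86 × 1.05^3.80 = 1.86 × 1.204 = 2.239 d⁻¹.

k_a ≈ 2.24 d⁻¹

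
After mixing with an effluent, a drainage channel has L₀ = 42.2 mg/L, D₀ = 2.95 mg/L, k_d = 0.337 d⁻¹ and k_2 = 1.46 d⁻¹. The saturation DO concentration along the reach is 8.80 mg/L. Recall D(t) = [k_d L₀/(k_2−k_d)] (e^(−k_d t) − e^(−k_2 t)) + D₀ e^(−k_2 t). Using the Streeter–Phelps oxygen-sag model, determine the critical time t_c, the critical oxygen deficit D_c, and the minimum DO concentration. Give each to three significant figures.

t_c ≈ 1.07 d; D_c ≈ 6.79 mg/L; min DO ≈ 2.01 mg/L

At the critical point dD/dt = 0, so k_d L₀ e^(−k_d t) = k_2 D. Substituting D(t) from the Streeter–Phelps equation and solving for t gives
t_c = ln[(k_2/k_d)(1 − D₀(k_2−k_d)/(k_d L₀))] / (k_2−k_d).
Here k_2−k_d = 1.123 d⁻¹ and 1 − D₀(k_2−k_d)/(k_d L₀) = 1 − 2.95×1.123/(0.337×42.2) = 0.7671, so
t_c = ln(4.332 × 0.7671) / 1.123 = 1.201 / 1.123 = 1.069 d.
D_c = (k_d/k_2) L₀ e^(−k_d t_c) = (0.337/1.46) × 42.2 × e^(−0.337×1.069) = 0.2308 × 42.2 × 0.6974 = 6.793 mg/L.
Minimum DO = C_s − D_c = 8.80 − 6.793 = 2.007 mg/L.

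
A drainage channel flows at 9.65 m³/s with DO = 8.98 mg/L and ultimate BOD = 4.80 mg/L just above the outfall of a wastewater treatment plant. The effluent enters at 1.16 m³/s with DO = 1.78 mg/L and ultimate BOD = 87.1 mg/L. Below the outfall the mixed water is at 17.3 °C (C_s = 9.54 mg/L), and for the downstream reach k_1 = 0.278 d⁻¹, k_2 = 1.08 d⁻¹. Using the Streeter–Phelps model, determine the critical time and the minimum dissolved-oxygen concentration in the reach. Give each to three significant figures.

Mixed DO = (9.65×8.98 + 1.16×1.78)/(9.65+1.16) = 88.72/10.81 = 8.207 mg/L.
Mixed L₀ = (9.65×4.80 + 1.16×87.1)/(10.81) = 147.4/10.81 = 13.63 mg/L.
Initial deficit D₀ = C_s − DO₀ = 9.54 − 8.207 = 1.333 mg/L.
t_c = (1/0.8020) ln[(1.08/0.278)(1 − 1.333×0.8020/(0.278×13.63))] = 1.247 × ln(2.789) = 1.279 d.
D_c = (0.278/1.08) × 13.63 × e^(−0.278×1.279) = 0.2574 × 13.63 × 0.7008 = 2.459 mg/L.
Minimum DO = 9.54 − 2.459 = 7.081 mg/L.

t_c ≈ 1.28 d; minimum DO ≈ 7.08 mg/L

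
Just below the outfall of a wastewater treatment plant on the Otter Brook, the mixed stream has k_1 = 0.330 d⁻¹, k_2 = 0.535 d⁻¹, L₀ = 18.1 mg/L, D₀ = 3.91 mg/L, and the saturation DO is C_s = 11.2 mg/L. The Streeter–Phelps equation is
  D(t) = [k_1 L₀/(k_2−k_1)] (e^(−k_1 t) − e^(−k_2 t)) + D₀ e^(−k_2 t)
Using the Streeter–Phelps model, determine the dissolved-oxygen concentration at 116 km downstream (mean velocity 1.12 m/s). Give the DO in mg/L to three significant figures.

Travel time t = x/v = 116 km / (1.12 m/s) = 116000 m / 1.12 m/s = 103600 s = 1.199 d.
k_1 L₀/(k_2−k_1) = 0.330×18.1/(0.535−0.330) = 5.973/0.2050 = 29.14 mg/L.
e^(−k_1 t) = e^(−0.330×1.199) = 0.6733; e^(−k_2 t) = e^(−0.535×1.199) = 0.5266.
D = 29.14 × (0.6733 − 0.5266) + 3.91 × 0.5266 = 4.274 + 2.059 = 6.333 mg/L.
DO = C_s − D = 11.2 − 6.333 = 4.867 mg/L.

DO ≈ 4.87 mg/L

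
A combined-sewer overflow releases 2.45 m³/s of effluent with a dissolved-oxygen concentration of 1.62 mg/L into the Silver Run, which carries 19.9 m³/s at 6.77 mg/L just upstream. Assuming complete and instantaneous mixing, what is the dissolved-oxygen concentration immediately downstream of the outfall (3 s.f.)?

Flow-weighted mixing: C = (Q_r C_r + Q_w C_w)/(Q_r + Q_w)
= (19.9×6.77 + 2.45×1.62)/(19.9 + 2.45) = 138.7/22.35 = 6.205 mg/L.

6.21 mg/L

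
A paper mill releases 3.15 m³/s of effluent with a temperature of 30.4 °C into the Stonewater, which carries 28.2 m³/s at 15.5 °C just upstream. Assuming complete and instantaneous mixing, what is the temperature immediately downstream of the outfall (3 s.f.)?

Flow-weighted mixing: C = (Q_r C_r + Q_w C_w)/(Q_r + Q_w)
= (28.2×15.5 + 3.15×30.4)/(28.2 + 3.15) = 532.9/31.35 = 17.00 °C.

17.0 °C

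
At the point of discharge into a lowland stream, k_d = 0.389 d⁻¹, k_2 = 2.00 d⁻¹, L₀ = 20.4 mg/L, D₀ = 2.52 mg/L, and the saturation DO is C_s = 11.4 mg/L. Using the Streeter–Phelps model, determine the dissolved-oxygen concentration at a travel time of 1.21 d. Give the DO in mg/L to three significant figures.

DO ≈ 8.54 mg/L

k_d L₀/(k_2−k_d) = 0.389×20.4/(2.00−0.389) = 7.936/1.611 = 4.926 mg/L.
e^(−k_d t) = e^(−0.389×1.210) = 0.6246; e^(−k_2 t) = e^(−2.00×1.210) = 0.08892.
D = 4.926 × (0.6246 − 0.08892) + 2.52 × 0.08892 = 2.639 + 0.2241 = 2.863 mg/L.
DO = C_s − D = 11.4 − 2.863 = 8.537 mg/L.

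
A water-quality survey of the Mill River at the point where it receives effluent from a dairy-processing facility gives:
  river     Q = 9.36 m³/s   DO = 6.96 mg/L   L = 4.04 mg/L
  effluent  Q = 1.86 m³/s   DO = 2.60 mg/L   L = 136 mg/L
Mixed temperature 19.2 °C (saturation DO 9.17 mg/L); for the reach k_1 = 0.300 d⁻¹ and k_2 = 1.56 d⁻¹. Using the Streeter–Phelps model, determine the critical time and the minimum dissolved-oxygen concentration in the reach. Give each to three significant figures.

Mixed DO = (9.36×6.96 + 1.86×2.60)/(9.36+1.86) = 69.98/11.22 = 6.237 mg/L.
Mixed L₀ = (9.36×4.04 + 1.86×136)/(11.22) = 290.8/11.22 = 25.92 mg/L.
Initial deficit D₀ = C_s − DO₀ = 9.17 − 6.237 = 2.933 mg/L.
t_c = (1/1.260) ln[(1.56/0.300)(1 − 2.933×1.260/(0.300×25.92))] = 0.7937 × ln(2.728) = 0.7966 d.
D_c = (0.300/1.56) × 25.92 × e^(−0.300×0.7966) = 0.1923 × 25.92 × 0.7874 = 3.924 mg/L.
Minimum DO = 9.17 − 3.924 = 5.246 mg/L.

t_c ≈ 0.797 d; minimum DO ≈ 5.25 mg/L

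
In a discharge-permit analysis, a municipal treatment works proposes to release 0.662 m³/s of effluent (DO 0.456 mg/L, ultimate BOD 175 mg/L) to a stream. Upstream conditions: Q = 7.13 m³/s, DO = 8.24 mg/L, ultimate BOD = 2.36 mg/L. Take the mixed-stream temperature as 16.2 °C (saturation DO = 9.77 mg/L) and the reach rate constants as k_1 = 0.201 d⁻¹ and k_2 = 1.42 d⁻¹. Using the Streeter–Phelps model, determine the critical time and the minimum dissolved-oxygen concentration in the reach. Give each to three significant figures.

Mixed DO = (7.13×8.24 + 0.662×0.456)/(7.13+0.662) = 59.05/7.792 = 7.579 mg/L.
Mixed L₀ = (7.13×2.36 + 0.662×175)/(7.792) = 132.7/7.792 = 17.03 mg/L.
Initial deficit D₀ = C_s − DO₀ = 9.77 − 7.579 = 2.191 mg/L.
t_c = (1/1.219) ln[(1.42/0.201)(1 − 2.191×1.219/(0.201×17.03))] = 0.8203 × ln(1.551) = 0.3599 d.
D_c = (0.201/1.42) × 17.03 × e^(−0.201×0.3599) = 0.1415 × 17.03 × 0.9302 = 2.242 mg/L.
Minimum DO = 9.77 − 2.242 = 7.528 mg/L.

t_c ≈ 0.360 d; minimum DO ≈ 7.53 mg/L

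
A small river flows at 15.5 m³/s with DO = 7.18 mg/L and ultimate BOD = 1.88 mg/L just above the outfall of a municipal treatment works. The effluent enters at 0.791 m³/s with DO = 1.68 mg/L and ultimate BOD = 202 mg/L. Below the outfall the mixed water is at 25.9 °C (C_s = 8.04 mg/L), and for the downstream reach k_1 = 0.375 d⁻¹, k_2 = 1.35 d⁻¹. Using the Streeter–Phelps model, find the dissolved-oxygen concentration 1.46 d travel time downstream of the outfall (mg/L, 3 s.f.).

DO ≈ 5.92 mg/L

Mixed DO = (15.5×7.18 + 0.791×1.68)/(15.5+0.791) = 112.6/16.29 = 6.913 mg/L.
Mixed L₀ = (15.5×1.88 + 0.791×202)/(16.29) = 188.9/16.29 = 11.60 mg/L.
Initial deficit D₀ = C_s − DO₀ = 8.04 − 6.913 = 1.127 mg/L.
D(1.46) = [0.375×11.60/(1.35−0.375)](e^(−0.375×1.46) − e^(−1.35×1.46)) + 1.127 e^(−1.35×1.46)
= 4.460 × (0.5784 − 0.1393) + 1.127 × 0.1393 = 2.115 mg/L.
DO = 8.04 − 2.115 = 5.925 mg/L.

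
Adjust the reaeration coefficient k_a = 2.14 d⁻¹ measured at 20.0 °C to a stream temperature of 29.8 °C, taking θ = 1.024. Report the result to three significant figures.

k_a(T₂) = k_a(T₁) · θ^(T₂−T₁) = 2.14 × 1.024^(29.8−20.0)
= 2.14 × 1.024^9.80 = 2.14 × 1.262 = 2.700 d⁻¹.

k_a ≈ 2.70 d⁻¹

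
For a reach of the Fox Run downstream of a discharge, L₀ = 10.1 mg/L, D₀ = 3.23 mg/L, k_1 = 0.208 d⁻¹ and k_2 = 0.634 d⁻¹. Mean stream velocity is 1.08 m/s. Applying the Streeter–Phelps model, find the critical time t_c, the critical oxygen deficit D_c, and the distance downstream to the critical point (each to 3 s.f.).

At the critical point dD/dt = 0, so k_1 L₀ e^(−k_1 t) = k_2 D. Substituting D(t) from the Streeter–Phelps equation and solving for t gives
t_c = ln[(k_2/k_1)(1 − D₀(k_2−k_1)/(k_1 L₀))] / (k_2−k_1).
Here k_2−k_1 = 0.4260 d⁻¹ and 1 − D₀(k_2−k_1)/(k_1 L₀) = 1 − 3.23×0.4260/(0.208×10.1) = 0.3450, so
t_c = ln(3.048 × 0.3450) / 0.4260 = 0.05036 / 0.4260 = 0.1182 d.
D_c = (k_1/k_2) L₀ e^(−k_1 t_c) = (0.208/0.634) × 10.1 × e^(−0.208×0.1182) = 0.3281 × 10.1 × 0.9757 = 3.233 mg/L.
x_c = v t_c = 1.08 m/s × 0.1182 d × 86400 s/d = 11030 m ≈ 11.0 km.

t_c ≈ 0.118 d; D_c ≈ 3.23 mg/L; x_c ≈ 11.0 km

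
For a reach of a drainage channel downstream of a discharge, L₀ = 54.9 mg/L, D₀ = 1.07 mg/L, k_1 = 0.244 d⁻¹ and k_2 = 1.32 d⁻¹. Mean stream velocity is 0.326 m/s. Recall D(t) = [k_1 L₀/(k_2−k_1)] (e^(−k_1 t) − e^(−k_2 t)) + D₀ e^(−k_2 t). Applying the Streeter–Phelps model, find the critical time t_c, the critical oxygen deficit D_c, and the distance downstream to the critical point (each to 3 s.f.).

t_c ≈ 1.49 d; D_c ≈ 7.06 mg/L; x_c ≈ 41.8 km

t_c = [1/(k_2−k_1)] ln[(k_2/k_1)(1 − D₀(k_2−k_1)/(k_1 L₀))]
= [1/(1.32−0.244)] ln[(1.32/0.244)(1 − 1.07×1.076/(0.244×54.9))]
= (1/1.076) ln[5.410 × 0.9141] = 0.9294 × ln(4.945) = 0.9294 × 1.598 = 1.485 d.
L(t_c) = L₀ e^(−k_1 t_c) = 54.9 × 0.6960 = 38.21 mg/L, and at the critical point k_2 D_c = k_1 L, so D_c = (0.244/1.32) × 38.21 = 7.063 mg/L.
x_c = v t_c = 0.326 m/s × 1.485 d × 86400 s/d = 41840 m ≈ 41.8 km.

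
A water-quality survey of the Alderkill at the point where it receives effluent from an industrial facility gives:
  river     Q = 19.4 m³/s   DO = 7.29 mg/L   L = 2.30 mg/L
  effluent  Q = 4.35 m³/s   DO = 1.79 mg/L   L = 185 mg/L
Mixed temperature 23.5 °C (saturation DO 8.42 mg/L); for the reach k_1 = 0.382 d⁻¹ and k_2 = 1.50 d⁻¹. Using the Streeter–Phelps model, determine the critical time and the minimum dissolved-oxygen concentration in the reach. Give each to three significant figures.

t_c ≈ 1.05 d; minimum DO ≈ 2.33 mg/L

Mixed DO = (19.4×7.29 + 4.35×1.79)/(19.4+4.35) = 149.2/23.75 = 6.283 mg/L.
Mixed L₀ = (19.4×2.30 + 4.35×185)/(23.75) = 849.4/23.75 = 35.76 mg/L.
Initial deficit D₀ = C_s − DO₀ = 8.42 − 6.283 = 2.137 mg/L.
t_c = (1/1.118) ln[(1.50/0.382)(1 − 2.137×1.118/(0.382×35.76))] = 0.8945 × ln(3.240) = 1.051 d.
D_c = (0.382/1.50) × 35.76 × e^(−0.382×1.051) = 0.2547 × 35.76 × 0.6692 = 6.095 mg/L.
Minimum DO = 8.42 − 6.095 = 2.325 mg/L.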